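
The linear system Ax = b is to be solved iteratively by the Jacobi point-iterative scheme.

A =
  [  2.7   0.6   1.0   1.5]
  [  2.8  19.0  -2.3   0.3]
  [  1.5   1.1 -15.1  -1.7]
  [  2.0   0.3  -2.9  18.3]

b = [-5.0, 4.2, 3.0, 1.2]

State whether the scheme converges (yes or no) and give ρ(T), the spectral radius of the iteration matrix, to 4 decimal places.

yes, ρ = 0.3163

A = D + L + U where D = diag(2.7, 19, -15.1, 18.3).
T_J = -D⁻¹(L+U): T[2,0] = -(1.5)/(-15.1) = +0.0993; T[2,2] = 0.
  T[0,:] = [+0.0000  -0.2222  -0.3704  -0.5556]
  T[1,:] = [-0.1474  +0.0000  +0.1211  -0.0158]
  T[2,:] = [+0.0993  +0.0728  +0.0000  -0.1126]
  T[3,:] = [-0.1093  -0.0164  +0.1585  +0.0000]
|eigenvalues of T|: 0.3163, 0.1792, 0.1792, 0.0878.
ρ = 0.3163; 0.3163 < 1: convergent.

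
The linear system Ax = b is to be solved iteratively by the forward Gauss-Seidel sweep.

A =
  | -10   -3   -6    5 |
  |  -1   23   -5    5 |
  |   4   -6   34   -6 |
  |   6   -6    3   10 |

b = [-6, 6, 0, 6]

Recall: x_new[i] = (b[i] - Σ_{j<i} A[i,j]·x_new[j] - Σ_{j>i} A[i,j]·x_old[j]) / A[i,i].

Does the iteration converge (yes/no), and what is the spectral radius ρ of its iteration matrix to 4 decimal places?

yes, ρ = 0.4366

Diagonal D = diag(-10, 23, 34, 10); L, U strict lower/upper.
GS T = -(D+L)⁻¹U: row 0 first, T[0,2] = -(-6)/(-10) = -0.6000; later rows by forward substitution.
  T[0,:] = [+0.0000  -0.3000  -0.6000  +0.5000]
  T[1,:] = [+0.0000  -0.0130  +0.1913  -0.1957]
  T[2,:] = [+0.0000  +0.0330  +0.1043  +0.0831]
  T[3,:] = [+0.0000  +0.1623  +0.4435  -0.4423]
eigenvalue magnitudes: 0.4366, 0.1756, 0.0901, 0.0000.
ρ(T) = max|λ| = 0.4366; 0.4366 < 1, so it converges for any x₀.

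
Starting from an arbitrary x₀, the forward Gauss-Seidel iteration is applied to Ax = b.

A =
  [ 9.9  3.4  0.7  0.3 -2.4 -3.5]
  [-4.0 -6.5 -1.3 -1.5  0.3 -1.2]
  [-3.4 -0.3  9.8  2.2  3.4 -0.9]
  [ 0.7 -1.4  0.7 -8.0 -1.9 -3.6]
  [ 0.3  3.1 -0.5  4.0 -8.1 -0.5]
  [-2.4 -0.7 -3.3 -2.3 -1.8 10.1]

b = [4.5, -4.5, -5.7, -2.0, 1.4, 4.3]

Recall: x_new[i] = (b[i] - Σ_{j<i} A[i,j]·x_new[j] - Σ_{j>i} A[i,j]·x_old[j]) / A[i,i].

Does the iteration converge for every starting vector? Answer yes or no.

A = D + L + U where D = diag(9.9, -6.5, 9.8, -8, -8.1, 10.1).
GS T = -(D+L)⁻¹U: row 0 first, T[0,4] = -(-2.4)/(9.9) = +0.2424; later rows by forward substitution.
  T[0,:] = [+0.0000, -0.3434, -0.0707, -0.0303, +0.2424, +0.3535]
  T[1,:] = [+0.0000, +0.2113, -0.1565, -0.2121, -0.1030, -0.4022]
  T[2,:] = [+0.0000, -0.1127, -0.0293, -0.2415, -0.2660, +0.2022]
  T[3,:] = [+0.0000, -0.0769, +0.0186, +0.0133, -0.2215, -0.3310]
  T[4,:] = [+0.0000, +0.0371, -0.0515, -0.0608, -0.1234, -0.3785]
  T[5,:] = [+0.0000, -0.1147, -0.0422, -0.1086, -0.1089, -0.0206]
moduli |λ_i(T)| = 0.5085, 0.3986, 0.1473, 0.1473, 0.0122, 0.0000.
ρ(T) = max|λ| = 0.5085; 0.5085 < 1, so it converges for any x₀.

yes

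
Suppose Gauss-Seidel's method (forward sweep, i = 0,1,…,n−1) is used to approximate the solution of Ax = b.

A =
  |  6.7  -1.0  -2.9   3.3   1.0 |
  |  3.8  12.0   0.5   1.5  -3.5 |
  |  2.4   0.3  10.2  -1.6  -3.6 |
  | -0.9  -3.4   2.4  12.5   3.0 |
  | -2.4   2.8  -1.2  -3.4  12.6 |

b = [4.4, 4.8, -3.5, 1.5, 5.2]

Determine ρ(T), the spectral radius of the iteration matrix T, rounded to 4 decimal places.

0.4496

A = D + L + U where D = diag(6.7, 12, 10.2, 12.5, 12.6).
GS T = -(D+L)⁻¹U: row 0 first, T[0,3] = -(3.3)/(6.7) = -0.4925; later rows by forward substitution.
  T[0,:] = [+0.0000, +0.1493, +0.4328, -0.4925, -0.1493]
  T[1,:] = [+0.0000, -0.0473, -0.1787, +0.0310, +0.3389]
  T[2,:] = [+0.0000, -0.0337, -0.0966, +0.2718, +0.3781]
  T[3,:] = [+0.0000, +0.0044, +0.0011, -0.0792, -0.2312]
  T[4,:] = [+0.0000, +0.0369, +0.1133, -0.0962, -0.1301]
|roots of det(T-λI)|: 0.4496, 0.0496, 0.0447, 0.0447, 0.0000.
ρ = 0.4496; 0.4496 < 1: convergent.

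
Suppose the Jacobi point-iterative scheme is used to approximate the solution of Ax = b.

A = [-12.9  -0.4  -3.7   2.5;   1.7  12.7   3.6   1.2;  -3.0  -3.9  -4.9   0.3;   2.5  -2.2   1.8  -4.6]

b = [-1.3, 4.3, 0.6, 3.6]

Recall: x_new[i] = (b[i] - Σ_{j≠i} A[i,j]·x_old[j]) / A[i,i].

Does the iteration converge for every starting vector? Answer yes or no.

yes

Write A = D+L+U with D = diag(-12.9, 12.7, -4.9, -4.6).
Jacobi T = -D⁻¹(L+U): T[3,2] = -(1.8)/(-4.6) = +0.3913; T[3,3] = 0.
  T[0,:] = [+0.0000 -0.0310 -0.2868 +0.1938]
  T[1,:] = [-0.1339 +0.0000 -0.2835 -0.0945]
  T[2,:] = [-0.6122 -0.7959 +0.0000 +0.0612]
  T[3,:] = [+0.5435 -0.4783 +0.3913 +0.0000]
|λ(T)| sorted: 0.7319, 0.6089, 0.4120, 0.2890.
ρ(T) = max|λ| = 0.7319; 0.7319 < 1 ⇒ converges.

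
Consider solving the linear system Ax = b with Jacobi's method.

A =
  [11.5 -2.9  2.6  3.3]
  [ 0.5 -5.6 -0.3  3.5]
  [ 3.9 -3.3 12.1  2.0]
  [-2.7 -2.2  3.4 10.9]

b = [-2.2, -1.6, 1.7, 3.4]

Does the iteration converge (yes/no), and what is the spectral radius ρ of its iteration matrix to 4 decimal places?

yes, ρ = 0.5029

Write A = D+L+U with D = diag(11.5, -5.6, 12.1, 10.9).
Jacobi T = -D⁻¹(L+U): T[1,3] = -(3.5)/(-5.6) = +0.6250; T[1,1] = 0.
  T[0,:] = [+0.0000, +0.2522, -0.2261, -0.2870]
  T[1,:] = [+0.0893, +0.0000, -0.0536, +0.6250]
  T[2,:] = [-0.3223, +0.2727, +0.0000, -0.1653]
  T[3,:] = [+0.2477, +0.2018, -0.3119, +0.0000]
eigenvalue magnitudes: 0.5029, 0.3105, 0.3105, 0.0554.
ρ(T) = max|λ| = 0.5029; 0.5029 < 1: convergent.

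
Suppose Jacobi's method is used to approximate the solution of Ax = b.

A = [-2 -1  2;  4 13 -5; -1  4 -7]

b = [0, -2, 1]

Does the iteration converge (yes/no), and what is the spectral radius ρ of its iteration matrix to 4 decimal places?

yes, ρ = 0.6720

Let D = diag(-2, 13, -7); L, U the strict triangles.
T_J = -D⁻¹(L+U): T[1,0] = -(4)/(13) = -0.3077; T[1,1] = 0.
  T[0,:] = [+0.0000 -0.5000 +1.0000]
  T[1,:] = [-0.3077 +0.0000 +0.3846]
  T[2,:] = [-0.1429 +0.5714 +0.0000]
|eigenvalues of T|: 0.6720, 0.4699, 0.4699.
ρ = 0.6720; 0.6720 < 1 ⇒ converges.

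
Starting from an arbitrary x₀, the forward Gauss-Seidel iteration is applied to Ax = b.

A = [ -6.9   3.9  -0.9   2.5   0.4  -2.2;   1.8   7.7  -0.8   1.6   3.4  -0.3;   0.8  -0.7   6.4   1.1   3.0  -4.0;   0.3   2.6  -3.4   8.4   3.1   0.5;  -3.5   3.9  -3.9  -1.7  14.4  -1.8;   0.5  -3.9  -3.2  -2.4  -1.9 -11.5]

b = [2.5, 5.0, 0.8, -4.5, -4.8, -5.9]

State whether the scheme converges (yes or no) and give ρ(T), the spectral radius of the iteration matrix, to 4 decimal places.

yes, ρ = 0.5542

Write A = D+L+U with D = diag(-6.9, 7.7, 6.4, 8.4, 14.4, -11.5).
GS T = -(D+L)⁻¹U: row 0 first, T[0,5] = -(-2.2)/(-6.9) = -0.3188; later rows by forward substitution.
  T[0,:] = [+0.0000  +0.5652  -0.1304  +0.3623  +0.0580  -0.3188]
  T[1,:] = [+0.0000  -0.1321  +0.1344  -0.2925  -0.4551  +0.1135]
  T[2,:] = [+0.0000  -0.0851  +0.0310  -0.2492  -0.5258  +0.6773]
  T[3,:] = [+0.0000  -0.0137  -0.0244  -0.0233  -0.4431  +0.1909]
  T[4,:] = [+0.0000  +0.1485  -0.0626  +0.0971  -0.0574  +0.2227]
  T[5,:] = [+0.0000  +0.0714  -0.0444  +0.1731  +0.4051  -0.3174]
eigenvalue magnitudes: 0.5542, 0.2721, 0.2721, 0.0878, 0.0056, 0.0000.
spectral radius ρ = 0.5542; 0.5542 < 1, so it converges for any x₀.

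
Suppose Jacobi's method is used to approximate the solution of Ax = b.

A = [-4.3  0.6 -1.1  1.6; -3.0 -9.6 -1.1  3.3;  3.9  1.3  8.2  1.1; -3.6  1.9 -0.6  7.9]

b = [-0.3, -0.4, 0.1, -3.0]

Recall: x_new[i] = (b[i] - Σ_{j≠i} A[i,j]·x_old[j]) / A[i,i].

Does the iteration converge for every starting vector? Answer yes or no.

A = D + L + U where D = diag(-4.3, -9.6, 8.2, 7.9).
T_J = -D⁻¹(L+U): T[2,1] = -(1.3)/(8.2) = -0.1585; T[2,2] = 0.
  T[0,:] = [+0.0000, +0.1395, -0.2558, +0.3721]
  T[1,:] = [-0.3125, +0.0000, -0.1146, +0.3438]
  T[2,:] = [-0.4756, -0.1585, +0.0000, -0.1341]
  T[3,:] = [+0.4557, -0.2405, +0.0759, +0.0000]
eigenvalue magnitudes: 0.5343, 0.3838, 0.2341, 0.2341.
spectral radius ρ = 0.5343; 0.5343 < 1 ⇒ converges.

yes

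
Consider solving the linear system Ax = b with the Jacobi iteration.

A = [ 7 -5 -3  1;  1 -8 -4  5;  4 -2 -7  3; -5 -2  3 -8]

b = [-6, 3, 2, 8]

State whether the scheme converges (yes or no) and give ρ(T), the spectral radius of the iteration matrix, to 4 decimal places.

Split A = D + L + U, D = diag(7, -8, -7, -8).
T_J = -D⁻¹(L+U): T[2,0] = -(4)/(-7) = +0.5714; T[2,2] = 0.
  T[0,:] = [+0.0000, +0.7143, +0.4286, -0.1429]
  T[1,:] = [+0.1250, +0.0000, -0.5000, +0.6250]
  T[2,:] = [+0.5714, -0.2857, +0.0000, +0.4286]
  T[3,:] = [-0.6250, -0.2500, +0.3750, +0.0000]
|eigenvalues of T|: 1.1482, 0.6530, 0.6530, 0.4825.
spectral radius ρ = 1.1482; 1.1482 > 1 ⇒ diverges.

no, ρ = 1.1482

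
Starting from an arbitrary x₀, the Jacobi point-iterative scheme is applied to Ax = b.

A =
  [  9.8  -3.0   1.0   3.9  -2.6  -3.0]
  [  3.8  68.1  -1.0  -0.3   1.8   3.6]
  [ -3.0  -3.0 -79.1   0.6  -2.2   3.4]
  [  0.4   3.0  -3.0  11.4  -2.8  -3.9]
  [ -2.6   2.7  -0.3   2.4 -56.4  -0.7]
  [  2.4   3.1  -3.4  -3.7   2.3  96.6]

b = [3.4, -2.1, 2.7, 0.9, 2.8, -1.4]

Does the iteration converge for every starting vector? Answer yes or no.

Let D = diag(9.8, 68.1, -79.1, 11.4, -56.4, 96.6); L, U the strict triangles.
T_J = -D⁻¹(L+U): T[5,1] = -(3.1)/(96.6) = -0.0321; T[5,5] = 0.
  T[0,:] = [+0.0000  +0.3061  -0.1020  -0.3980  +0.2653  +0.3061]
  T[1,:] = [-0.0558  +0.0000  +0.0147  +0.0044  -0.0264  -0.0529]
  T[2,:] = [-0.0379  -0.0379  +0.0000  +0.0076  -0.0278  +0.0430]
  T[3,:] = [-0.0351  -0.2632  +0.2632  +0.0000  +0.2456  +0.3421]
  T[4,:] = [-0.0461  +0.0479  -0.0053  +0.0426  +0.0000  -0.0124]
  T[5,:] = [-0.0248  -0.0321  +0.0352  +0.0383  -0.0238  +0.0000]
|eigenvalues of T|: 0.2140, 0.1648, 0.1648, 0.0781, 0.0781, 0.0432.
ρ = 0.2140; 0.2140 < 1, so it converges for any x₀.

yes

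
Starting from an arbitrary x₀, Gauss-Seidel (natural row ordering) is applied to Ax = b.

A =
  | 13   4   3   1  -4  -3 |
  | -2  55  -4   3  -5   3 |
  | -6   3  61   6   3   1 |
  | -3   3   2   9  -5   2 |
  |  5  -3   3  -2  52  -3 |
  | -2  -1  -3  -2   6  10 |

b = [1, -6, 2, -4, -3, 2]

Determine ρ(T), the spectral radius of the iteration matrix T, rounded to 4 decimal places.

0.2532

Split A = D + L + U, D = diag(13, 55, 61, 9, 52, 10).
Gauss-Seidel: T = -(D+L)⁻¹U, row 0 first, T[0,4] = -(-4)/(13) = +0.3077; later rows by forward substitution.
  T[0,:] = [+0.0000 -0.3077 -0.2308 -0.0769 +0.3077 +0.2308]
  T[1,:] = [+0.0000 -0.0112 +0.0643 -0.0573 +0.1021 -0.0462]
  T[2,:] = [+0.0000 -0.0297 -0.0259 -0.1031 -0.0239 +0.0086]
  T[3,:] = [+0.0000 -0.0922 -0.0926 +0.0164 +0.6294 -0.1318]
  T[4,:] = [+0.0000 +0.0271 +0.0238 +0.0107 +0.0019 +0.0273]
  T[5,:] = [+0.0000 -0.1063 -0.0803 -0.0552 +0.1893 +0.0014]
moduli |λ_i(T)| = 0.2532, 0.1269, 0.1269, 0.0838, 0.0413, 0.0000.
ρ = 0.2532; 0.2532 < 1: convergent.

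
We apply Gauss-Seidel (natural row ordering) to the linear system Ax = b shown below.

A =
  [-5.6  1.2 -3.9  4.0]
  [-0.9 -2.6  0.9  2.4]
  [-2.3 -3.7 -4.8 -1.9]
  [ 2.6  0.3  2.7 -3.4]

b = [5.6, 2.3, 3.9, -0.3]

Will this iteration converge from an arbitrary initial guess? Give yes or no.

Write A = D+L+U with D = diag(-5.6, -2.6, -4.8, -3.4).
GS T = -(D+L)⁻¹U: row 0 first, T[0,3] = -(4)/(-5.6) = +0.7143; later rows by forward substitution.
  T[0,:] = [+0.0000, +0.2143, -0.6964, +0.7143]
  T[1,:] = [+0.0000, -0.0742, +0.5872, +0.6758]
  T[2,:] = [+0.0000, -0.0455, -0.1189, -1.2590]
  T[3,:] = [+0.0000, +0.1212, -0.5752, -0.3940]
|eigenvalues of T|: 1.1877, 0.5673, 0.0333, 0.0000.
ρ = 1.1877; 1.1877 > 1: divergent.

no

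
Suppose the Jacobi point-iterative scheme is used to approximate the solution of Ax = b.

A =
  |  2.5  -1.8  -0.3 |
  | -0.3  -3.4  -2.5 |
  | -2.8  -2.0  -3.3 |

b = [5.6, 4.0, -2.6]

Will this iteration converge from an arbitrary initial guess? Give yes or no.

Let D = diag(2.5, -3.4, -3.3); L, U the strict triangles.
Jacobi T = -D⁻¹(L+U): T[2,0] = -(-2.8)/(-3.3) = -0.8485; T[2,2] = 0.
  T[0,:] = [+0.0000, +0.7200, +0.1200]
  T[1,:] = [-0.0882, +0.0000, -0.7353]
  T[2,:] = [-0.8485, -0.6061, +0.0000]
eigenvalue magnitudes: 0.8900, 0.7155, 0.7155.
ρ(T) = max|λ| = 0.8900; 0.8900 < 1, so it converges for any x₀.

yes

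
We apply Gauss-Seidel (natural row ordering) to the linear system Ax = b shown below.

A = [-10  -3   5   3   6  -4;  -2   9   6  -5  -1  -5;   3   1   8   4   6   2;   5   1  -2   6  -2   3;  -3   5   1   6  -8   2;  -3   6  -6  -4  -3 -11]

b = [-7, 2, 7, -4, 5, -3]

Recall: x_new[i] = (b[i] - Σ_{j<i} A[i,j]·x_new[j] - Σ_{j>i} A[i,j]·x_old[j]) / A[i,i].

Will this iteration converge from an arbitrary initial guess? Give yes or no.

A = D + L + U where D = diag(-10, 9, 8, 6, -8, -11).
T_GS = -(D+L)⁻¹U: row 0 first, T[0,2] = -(5)/(-10) = +0.5000; later rows by forward substitution.
  T[0,:] = [+0.0000 -0.3000 +0.5000 +0.3000 +0.6000 -0.4000]
  T[1,:] = [+0.0000 -0.0667 -0.5556 +0.6222 +0.2444 +0.4667]
  T[2,:] = [+0.0000 +0.1208 -0.1181 -0.6903 -1.0056 -0.1583]
  T[3,:] = [+0.0000 +0.3014 -0.3634 -0.5838 -0.5426 -0.2972]
  T[4,:] = [+0.0000 +0.3120 -0.8220 -0.2477 -0.6049 +0.4490]
  T[5,:] = [+0.0000 -0.2151 -0.0187 +0.9139 +0.8805 +0.4356]
|λ(T)| sorted: 1.6787, 0.9596, 0.2388, 0.0769, 0.0769, 0.0000.
ρ = 1.6787; 1.6787 > 1 ⇒ diverges.

no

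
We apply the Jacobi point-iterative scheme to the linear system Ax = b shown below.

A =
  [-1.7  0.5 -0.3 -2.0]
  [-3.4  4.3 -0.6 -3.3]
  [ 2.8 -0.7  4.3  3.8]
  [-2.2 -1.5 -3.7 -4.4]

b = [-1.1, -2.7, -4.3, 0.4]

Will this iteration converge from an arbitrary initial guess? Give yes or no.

Let D = diag(-1.7, 4.3, 4.3, -4.4); L, U the strict triangles.
Jacobi: T = -D⁻¹(L+U), T[3,2] = -(-3.7)/(-4.4) = -0.8409; T[3,3] = 0.
  T[0,:] = [+0.0000, +0.2941, -0.1765, -1.1765]
  T[1,:] = [+0.7907, +0.0000, +0.1395, +0.7674]
  T[2,:] = [-0.6512, +0.1628, +0.0000, -0.8837]
  T[3,:] = [-0.5000, -0.3409, -0.8409, +0.0000]
|eigenvalues of T|: 1.3852, 0.8873, 0.4069, 0.0910.
spectral radius ρ = 1.3852; 1.3852 > 1: divergent.

no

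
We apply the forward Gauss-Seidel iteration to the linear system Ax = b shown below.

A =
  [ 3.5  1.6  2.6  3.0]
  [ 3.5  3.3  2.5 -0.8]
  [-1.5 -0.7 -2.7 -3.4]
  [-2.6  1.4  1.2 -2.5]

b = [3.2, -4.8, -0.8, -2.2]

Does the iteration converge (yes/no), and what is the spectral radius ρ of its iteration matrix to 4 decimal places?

Split A = D + L + U, D = diag(3.5, 3.3, -2.7, -2.5).
T_GS = -(D+L)⁻¹U: row 0 first, T[0,2] = -(2.6)/(3.5) = -0.7429; later rows by forward substitution.
  T[0,:] = [+0.0000  -0.4571  -0.7429  -0.8571]
  T[1,:] = [+0.0000  +0.4848  +0.0303  +1.1515]
  T[2,:] = [+0.0000  +0.1283  +0.4048  -1.0816]
  T[3,:] = [+0.0000  +0.8085  +0.9839  +1.0171]
|eigenvalues of T|: 1.1946, 0.6162, 0.6162, 0.0000.
ρ(T) = max|λ| = 1.1946; 1.1946 > 1 ⇒ diverges.

no, ρ = 1.1946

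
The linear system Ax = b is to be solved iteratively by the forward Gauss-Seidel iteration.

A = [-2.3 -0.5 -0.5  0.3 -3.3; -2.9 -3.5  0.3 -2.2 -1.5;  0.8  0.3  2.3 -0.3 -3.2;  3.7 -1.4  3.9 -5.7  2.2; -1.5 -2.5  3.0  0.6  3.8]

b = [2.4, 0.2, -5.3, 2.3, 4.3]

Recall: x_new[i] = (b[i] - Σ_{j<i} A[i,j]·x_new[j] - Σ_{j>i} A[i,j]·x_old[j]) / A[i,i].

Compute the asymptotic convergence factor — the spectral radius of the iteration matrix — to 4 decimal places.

1.3868

A = D + L + U where D = diag(-2.3, -3.5, 2.3, -5.7, 3.8).
T_GS = -(D+L)⁻¹U: row 0 first, T[0,1] = -(-0.5)/(-2.3) = -0.2174; later rows by forward substitution.
  T[0,:] = [+0.0000  -0.2174  -0.2174  +0.1304  -1.4348]
  T[1,:] = [+0.0000  +0.1801  +0.2658  -0.7366  +0.7602]
  T[2,:] = [+0.0000  +0.0521  +0.0409  +0.1812  +1.7912]
  T[3,:] = [+0.0000  -0.1497  -0.1784  +0.3895  +0.4934]
  T[4,:] = [+0.0000  +0.0152  +0.0849  -0.6377  -1.5582]
|λ(T)| sorted: 1.3868, 0.7070, 0.2691, 0.0014, 0.0000.
ρ(T) = max|λ| = 1.3868; 1.3868 > 1, so it fails to converge.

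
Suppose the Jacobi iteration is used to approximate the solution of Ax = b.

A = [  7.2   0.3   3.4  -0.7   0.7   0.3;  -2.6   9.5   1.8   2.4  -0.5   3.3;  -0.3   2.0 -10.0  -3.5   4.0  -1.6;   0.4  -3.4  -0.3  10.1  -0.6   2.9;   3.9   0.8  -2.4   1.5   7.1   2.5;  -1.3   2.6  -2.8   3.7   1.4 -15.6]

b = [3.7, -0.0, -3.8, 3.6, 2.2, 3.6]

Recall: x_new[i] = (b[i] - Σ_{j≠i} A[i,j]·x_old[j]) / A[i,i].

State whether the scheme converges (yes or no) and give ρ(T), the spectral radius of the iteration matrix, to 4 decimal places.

yes, ρ = 0.5961

Write A = D+L+U with D = diag(7.2, 9.5, -10, 10.1, 7.1, -15.6).
Jacobi T = -D⁻¹(L+U): T[3,2] = -(-0.3)/(10.1) = +0.0297; T[3,3] = 0.
  T[0,:] = [+0.0000, -0.0417, -0.4722, +0.0972, -0.0972, -0.0417]
  T[1,:] = [+0.2737, +0.0000, -0.1895, -0.2526, +0.0526, -0.3474]
  T[2,:] = [-0.0300, +0.2000, +0.0000, -0.3500, +0.4000, -0.1600]
  T[3,:] = [-0.0396, +0.3366, +0.0297, +0.0000, +0.0594, -0.2871]
  T[4,:] = [-0.5493, -0.1127, +0.3380, -0.2113, +0.0000, -0.3521]
  T[5,:] = [-0.0833, +0.1667, -0.1795, +0.2372, +0.0897, +0.0000]
|roots of det(T-λI)|: 0.5961, 0.4938, 0.4938, 0.4520, 0.4520, 0.1209.
spectral radius ρ = 0.5961; 0.5961 < 1: convergent.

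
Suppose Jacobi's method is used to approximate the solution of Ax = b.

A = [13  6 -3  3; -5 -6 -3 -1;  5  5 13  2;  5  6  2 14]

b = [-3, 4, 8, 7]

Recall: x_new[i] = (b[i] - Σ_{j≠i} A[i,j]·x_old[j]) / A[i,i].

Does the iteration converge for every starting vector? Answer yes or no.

Let D = diag(13, -6, 13, 14); L, U the strict triangles.
T_J = -D⁻¹(L+U): T[3,2] = -(2)/(14) = -0.1429; T[3,3] = 0.
  T[0,:] = [+0.0000 -0.4615 +0.2308 -0.2308]
  T[1,:] = [-0.8333 +0.0000 -0.5000 -0.1667]
  T[2,:] = [-0.3846 -0.3846 +0.0000 -0.1538]
  T[3,:] = [-0.3571 -0.4286 -0.1429 +0.0000]
|eigenvalues of T|: 0.9255, 0.6599, 0.1511, 0.1145.
ρ(T) = max|λ| = 0.9255; 0.9255 < 1 ⇒ converges.

yes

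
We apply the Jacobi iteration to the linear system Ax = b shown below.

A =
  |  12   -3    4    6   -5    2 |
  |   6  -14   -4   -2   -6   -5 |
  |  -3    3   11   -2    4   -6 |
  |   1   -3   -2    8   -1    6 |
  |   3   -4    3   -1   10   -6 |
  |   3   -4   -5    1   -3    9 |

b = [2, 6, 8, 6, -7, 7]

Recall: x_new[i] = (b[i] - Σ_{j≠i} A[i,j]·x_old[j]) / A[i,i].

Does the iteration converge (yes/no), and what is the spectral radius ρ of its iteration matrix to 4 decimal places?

Let D = diag(12, -14, 11, 8, 10, 9); L, U the strict triangles.
Jacobi T = -D⁻¹(L+U): T[1,4] = -(-6)/(-14) = -0.4286; T[1,1] = 0.
  T[0,:] = [+0.0000, +0.2500, -0.3333, -0.5000, +0.4167, -0.1667]
  T[1,:] = [+0.4286, +0.0000, -0.2857, -0.1429, -0.4286, -0.3571]
  T[2,:] = [+0.2727, -0.2727, +0.0000, +0.1818, -0.3636, +0.5455]
  T[3,:] = [-0.1250, +0.3750, +0.2500, +0.0000, +0.1250, -0.7500]
  T[4,:] = [-0.3000, +0.4000, -0.3000, +0.1000, +0.0000, +0.6000]
  T[5,:] = [-0.3333, +0.4444, +0.5556, -0.1111, +0.3333, +0.0000]
|roots of det(T-λI)|: 1.1825, 0.6477, 0.6477, 0.4453, 0.2418, 0.2418.
ρ = 1.1825; 1.1825 > 1 ⇒ diverges.

no, ρ = 1.1825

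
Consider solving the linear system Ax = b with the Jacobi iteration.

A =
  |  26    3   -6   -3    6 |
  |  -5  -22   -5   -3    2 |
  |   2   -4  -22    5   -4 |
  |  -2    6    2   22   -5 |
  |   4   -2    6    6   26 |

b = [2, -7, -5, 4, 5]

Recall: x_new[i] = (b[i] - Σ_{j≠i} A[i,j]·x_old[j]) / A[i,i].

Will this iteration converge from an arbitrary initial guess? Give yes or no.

Split A = D + L + U, D = diag(26, -22, -22, 22, 26).
Jacobi T = -D⁻¹(L+U): T[3,2] = -(2)/(22) = -0.0909; T[3,3] = 0.
  T[0,:] = [+0.0000  -0.1154  +0.2308  +0.1154  -0.2308]
  T[1,:] = [-0.2273  +0.0000  -0.2273  -0.1364  +0.0909]
  T[2,:] = [+0.0909  -0.1818  +0.0000  +0.2273  -0.1818]
  T[3,:] = [+0.0909  -0.2727  -0.0909  +0.0000  +0.2273]
  T[4,:] = [-0.1538  +0.0769  -0.2308  -0.2308  +0.0000]
|eigenvalues of T|: 0.5334, 0.2636, 0.2188, 0.2188, 0.1503.
ρ = 0.5334; 0.5334 < 1: convergent.

yes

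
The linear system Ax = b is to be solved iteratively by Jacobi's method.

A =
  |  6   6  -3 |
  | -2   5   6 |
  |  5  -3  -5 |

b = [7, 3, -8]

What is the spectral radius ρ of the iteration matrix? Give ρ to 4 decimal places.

1.2879

Let D = diag(6, 5, -5); L, U the strict triangles.
Jacobi: T = -D⁻¹(L+U), T[0,2] = -(-3)/(6) = +0.5000; T[0,0] = 0.
  T[0,:] = [+0.0000, -1.0000, +0.5000]
  T[1,:] = [+0.4000, +0.0000, -1.2000]
  T[2,:] = [+1.0000, -0.6000, +0.0000]
|eigenvalues of T|: 1.2879, 0.9157, 0.9157.
ρ = 1.2879; 1.2879 > 1 ⇒ diverges.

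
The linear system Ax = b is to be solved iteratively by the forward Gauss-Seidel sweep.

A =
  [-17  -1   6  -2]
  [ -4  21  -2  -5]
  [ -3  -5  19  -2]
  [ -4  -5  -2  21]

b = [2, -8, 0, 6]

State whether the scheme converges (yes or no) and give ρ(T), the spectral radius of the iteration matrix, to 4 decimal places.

A = D + L + U where D = diag(-17, 21, 19, 21).
T_GS = -(D+L)⁻¹U: row 0 first, T[0,2] = -(6)/(-17) = +0.3529; later rows by forward substitution.
  T[0,:] = [+0.0000 -0.0588 +0.3529 -0.1176]
  T[1,:] = [+0.0000 -0.0112 +0.1625 +0.2157]
  T[2,:] = [+0.0000 -0.0122 +0.0985 +0.1434]
  T[3,:] = [+0.0000 -0.0150 +0.1153 +0.0426]
|roots of det(T-λI)|: 0.1757, 0.0570, 0.0112, 0.0000.
ρ(T) = max|λ| = 0.1757; 0.1757 < 1 ⇒ converges.

yes, ρ = 0.1757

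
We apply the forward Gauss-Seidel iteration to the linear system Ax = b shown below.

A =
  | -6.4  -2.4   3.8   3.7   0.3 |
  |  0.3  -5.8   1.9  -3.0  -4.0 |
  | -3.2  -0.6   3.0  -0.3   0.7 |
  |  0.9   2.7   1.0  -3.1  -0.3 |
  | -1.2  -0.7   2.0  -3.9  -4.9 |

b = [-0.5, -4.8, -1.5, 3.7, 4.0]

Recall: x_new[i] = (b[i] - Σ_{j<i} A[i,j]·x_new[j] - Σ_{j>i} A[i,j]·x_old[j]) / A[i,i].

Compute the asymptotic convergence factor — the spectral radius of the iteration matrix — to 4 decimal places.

Split A = D + L + U, D = diag(-6.4, -5.8, 3, -3.1, -4.9).
T_GS = -(D+L)⁻¹U: row 0 first, T[0,3] = -(3.7)/(-6.4) = +0.5781; later rows by forward substitution.
  T[0,:] = [+0.0000  -0.3750  +0.5938  +0.5781  +0.0469]
  T[1,:] = [+0.0000  -0.0194  +0.3583  -0.4873  -0.6872]
  T[2,:] = [+0.0000  -0.4039  +0.7050  +0.6192  -0.3208]
  T[3,:] = [+0.0000  -0.2560  +0.7119  -0.0569  -0.7852]
  T[4,:] = [+0.0000  +0.1336  -0.4754  +0.2260  +0.5807]
|λ(T)| sorted: 1.2273, 0.1745, 0.1745, 0.0078, 0.0000.
ρ(T) = max|λ| = 1.2273; 1.2273 > 1, so it fails to converge.

1.2273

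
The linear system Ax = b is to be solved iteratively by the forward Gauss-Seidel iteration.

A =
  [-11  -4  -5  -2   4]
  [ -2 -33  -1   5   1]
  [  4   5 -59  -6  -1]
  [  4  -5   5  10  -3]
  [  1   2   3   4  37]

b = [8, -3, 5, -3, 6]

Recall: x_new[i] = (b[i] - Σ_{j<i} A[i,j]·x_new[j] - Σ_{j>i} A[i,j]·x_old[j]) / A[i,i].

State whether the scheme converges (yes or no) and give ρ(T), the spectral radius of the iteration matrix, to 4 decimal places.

Split A = D + L + U, D = diag(-11, -33, -59, 10, 37).
GS T = -(D+L)⁻¹U: row 0 first, T[0,2] = -(-5)/(-11) = -0.4545; later rows by forward substitution.
  T[0,:] = [+0.0000 -0.3636 -0.4545 -0.1818 +0.3636]
  T[1,:] = [+0.0000 +0.0220 -0.0028 +0.1625 +0.0083]
  T[2,:] = [+0.0000 -0.0228 -0.0311 -0.1002 +0.0084]
  T[3,:] = [+0.0000 +0.1679 +0.1960 +0.2041 +0.1545]
  T[4,:] = [+0.0000 -0.0077 -0.0062 -0.0178 -0.0277]
eigenvalue magnitudes: 0.2335, 0.0407, 0.0407, 0.0235, 0.0000.
spectral radius ρ = 0.2335; 0.2335 < 1 ⇒ converges.

yes, ρ = 0.2335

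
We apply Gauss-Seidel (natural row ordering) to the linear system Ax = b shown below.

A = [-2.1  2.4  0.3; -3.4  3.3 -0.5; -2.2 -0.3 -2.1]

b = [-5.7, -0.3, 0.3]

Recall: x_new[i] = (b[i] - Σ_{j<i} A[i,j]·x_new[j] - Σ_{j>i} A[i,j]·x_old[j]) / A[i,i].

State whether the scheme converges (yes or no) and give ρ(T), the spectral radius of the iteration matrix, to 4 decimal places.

yes, ρ = 0.7400

Split A = D + L + U, D = diag(-2.1, 3.3, -2.1).
GS T = -(D+L)⁻¹U: row 0 first, T[0,2] = -(0.3)/(-2.1) = +0.1429; later rows by forward substitution.
  T[0,:] = [+0.0000 +1.1429 +0.1429]
  T[1,:] = [+0.0000 +1.1775 +0.2987]
  T[2,:] = [+0.0000 -1.3655 -0.1923]
|eigenvalues of T|: 0.7400, 0.2451, 0.0000.
ρ(T) = max|λ| = 0.7400; 0.7400 < 1: convergent.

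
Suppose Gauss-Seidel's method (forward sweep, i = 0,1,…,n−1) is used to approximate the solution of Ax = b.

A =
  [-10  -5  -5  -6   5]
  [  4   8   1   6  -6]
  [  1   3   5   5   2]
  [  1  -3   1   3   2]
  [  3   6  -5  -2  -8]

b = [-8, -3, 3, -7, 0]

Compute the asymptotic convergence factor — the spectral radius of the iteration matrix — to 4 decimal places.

1.1755

Diagonal D = diag(-10, 8, 5, 3, -8); L, U strict lower/upper.
GS T = -(D+L)⁻¹U: row 0 first, T[0,1] = -(-5)/(-10) = -0.5000; later rows by forward substitution.
  T[0,:] = [+0.0000  -0.5000  -0.5000  -0.6000  +0.5000]
  T[1,:] = [+0.0000  +0.2500  +0.1250  -0.4500  +0.5000]
  T[2,:] = [+0.0000  -0.0500  +0.0250  -0.6100  -0.8000]
  T[3,:] = [+0.0000  +0.4333  +0.2833  -0.0467  -0.0667]
  T[4,:] = [+0.0000  -0.0771  -0.1802  -0.1696  +1.0792]
moduli |λ_i(T)| = 1.1755, 0.5901, 0.5901, 0.0382, 0.0000.
ρ(T) = max|λ| = 1.1755; 1.1755 > 1, so it fails to converge.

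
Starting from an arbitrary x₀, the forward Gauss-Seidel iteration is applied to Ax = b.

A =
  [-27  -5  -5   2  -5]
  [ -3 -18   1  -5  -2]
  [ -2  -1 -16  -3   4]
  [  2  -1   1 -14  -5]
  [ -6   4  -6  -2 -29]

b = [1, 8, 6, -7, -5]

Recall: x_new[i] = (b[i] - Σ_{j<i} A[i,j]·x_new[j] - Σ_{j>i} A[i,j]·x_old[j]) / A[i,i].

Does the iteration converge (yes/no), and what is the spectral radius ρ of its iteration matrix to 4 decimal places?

Diagonal D = diag(-27, -18, -16, -14, -29); L, U strict lower/upper.
GS T = -(D+L)⁻¹U: row 0 first, T[0,3] = -(2)/(-27) = +0.0741; later rows by forward substitution.
  T[0,:] = [+0.0000, -0.1852, -0.1852, +0.0741, -0.1852]
  T[1,:] = [+0.0000, +0.0309, +0.0864, -0.2901, -0.0802]
  T[2,:] = [+0.0000, +0.0212, +0.0177, -0.1786, +0.2782]
  T[3,:] = [+0.0000, -0.0271, -0.0314, +0.0185, -0.3580]
  T[4,:] = [+0.0000, +0.0401, +0.0487, -0.0197, -0.0056]
|eigenvalues of T|: 0.2799, 0.1598, 0.1598, 0.0200, 0.0000.
ρ(T) = max|λ| = 0.2799; 0.2799 < 1 ⇒ converges.

yes, ρ = 0.2799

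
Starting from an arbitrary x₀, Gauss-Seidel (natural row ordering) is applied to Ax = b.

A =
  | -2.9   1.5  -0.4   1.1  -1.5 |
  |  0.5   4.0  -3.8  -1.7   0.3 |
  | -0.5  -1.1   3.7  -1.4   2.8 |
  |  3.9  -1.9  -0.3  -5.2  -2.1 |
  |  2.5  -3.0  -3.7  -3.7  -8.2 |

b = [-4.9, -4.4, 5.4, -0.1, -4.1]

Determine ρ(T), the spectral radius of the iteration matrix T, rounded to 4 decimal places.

Write A = D+L+U with D = diag(-2.9, 4, 3.7, -5.2, -8.2).
GS T = -(D+L)⁻¹U: row 0 first, T[0,2] = -(-0.4)/(-2.9) = -0.1379; later rows by forward substitution.
  T[0,:] = [+0.0000  +0.5172  -0.1379  +0.3793  -0.5172]
  T[1,:] = [+0.0000  -0.0647  +0.9672  +0.3776  -0.0103]
  T[2,:] = [+0.0000  +0.0507  +0.2689  +0.5419  -0.8297]
  T[3,:] = [+0.0000  +0.4086  -0.4724  +0.1153  -0.7401]
  T[4,:] = [+0.0000  -0.0259  -0.3041  -0.3190  +0.5544]
|roots of det(T-λI)|: 1.1746, 0.3928, 0.3928, 0.1263, 0.0000.
ρ = 1.1746; 1.1746 > 1 ⇒ diverges.

1.1746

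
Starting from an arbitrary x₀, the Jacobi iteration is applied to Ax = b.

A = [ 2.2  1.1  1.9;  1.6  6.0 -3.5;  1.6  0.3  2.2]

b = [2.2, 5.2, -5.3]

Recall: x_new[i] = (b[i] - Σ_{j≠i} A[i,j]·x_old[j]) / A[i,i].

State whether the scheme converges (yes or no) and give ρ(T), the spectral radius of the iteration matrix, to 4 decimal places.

yes, ρ = 0.9355

Diagonal D = diag(2.2, 6, 2.2); L, U strict lower/upper.
T_J = -D⁻¹(L+U): T[2,1] = -(0.3)/(2.2) = -0.1364; T[2,2] = 0.
  T[0,:] = [+0.0000 -0.5000 -0.8636]
  T[1,:] = [-0.2667 +0.0000 +0.5833]
  T[2,:] = [-0.7273 -0.1364 +0.0000]
|roots of det(T-λI)|: 0.9355, 0.6277, 0.3078.
spectral radius ρ = 0.9355; 0.9355 < 1 ⇒ converges.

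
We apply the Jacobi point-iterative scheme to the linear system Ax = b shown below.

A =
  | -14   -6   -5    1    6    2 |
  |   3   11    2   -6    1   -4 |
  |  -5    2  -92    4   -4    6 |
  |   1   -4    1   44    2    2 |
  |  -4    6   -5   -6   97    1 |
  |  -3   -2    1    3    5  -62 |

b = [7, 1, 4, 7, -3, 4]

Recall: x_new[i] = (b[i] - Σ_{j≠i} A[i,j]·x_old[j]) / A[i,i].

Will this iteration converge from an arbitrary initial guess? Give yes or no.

yes

A = D + L + U where D = diag(-14, 11, -92, 44, 97, -62).
Jacobi T = -D⁻¹(L+U): T[3,2] = -(1)/(44) = -0.0227; T[3,3] = 0.
  T[0,:] = [+0.0000  -0.4286  -0.3571  +0.0714  +0.4286  +0.1429]
  T[1,:] = [-0.2727  +0.0000  -0.1818  +0.5455  -0.0909  +0.3636]
  T[2,:] = [-0.0543  +0.0217  +0.0000  +0.0435  -0.0435  +0.0652]
  T[3,:] = [-0.0227  +0.0909  -0.0227  +0.0000  -0.0455  -0.0455]
  T[4,:] = [+0.0412  -0.0619  +0.0515  +0.0619  +0.0000  -0.0103]
  T[5,:] = [-0.0484  -0.0323  +0.0161  +0.0484  +0.0806  +0.0000]
moduli |λ_i(T)| = 0.4652, 0.3349, 0.1383, 0.0754, 0.0449, 0.0449.
ρ = 0.4652; 0.4652 < 1 ⇒ converges.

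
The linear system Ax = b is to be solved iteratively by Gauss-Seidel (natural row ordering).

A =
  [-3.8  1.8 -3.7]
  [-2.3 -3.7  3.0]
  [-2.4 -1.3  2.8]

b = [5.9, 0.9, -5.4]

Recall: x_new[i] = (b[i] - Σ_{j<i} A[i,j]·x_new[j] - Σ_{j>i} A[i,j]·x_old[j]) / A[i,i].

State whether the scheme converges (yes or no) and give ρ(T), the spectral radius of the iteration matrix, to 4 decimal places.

Let D = diag(-3.8, -3.7, 2.8); L, U the strict triangles.
T_GS = -(D+L)⁻¹U: row 0 first, T[0,2] = -(-3.7)/(-3.8) = -0.9737; later rows by forward substitution.
  T[0,:] = [+0.0000  +0.4737  -0.9737]
  T[1,:] = [+0.0000  -0.2945  +1.4161]
  T[2,:] = [+0.0000  +0.2693  -0.1771]
moduli |λ_i(T)| = 0.8561, 0.3845, 0.0000.
ρ(T) = max|λ| = 0.8561; 0.8561 < 1 ⇒ converges.

yes, ρ = 0.8561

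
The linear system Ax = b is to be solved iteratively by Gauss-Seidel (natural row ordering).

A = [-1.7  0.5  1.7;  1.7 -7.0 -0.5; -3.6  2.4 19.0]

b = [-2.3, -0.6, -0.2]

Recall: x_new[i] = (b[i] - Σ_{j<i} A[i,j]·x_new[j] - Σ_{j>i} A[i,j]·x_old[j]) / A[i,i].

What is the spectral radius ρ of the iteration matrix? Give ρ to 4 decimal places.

Let D = diag(-1.7, -7, 19); L, U the strict triangles.
Gauss-Seidel: T = -(D+L)⁻¹U, row 0 first, T[0,1] = -(0.5)/(-1.7) = +0.2941; later rows by forward substitution.
  T[0,:] = [+0.0000  +0.2941  +1.0000]
  T[1,:] = [+0.0000  +0.0714  +0.1714]
  T[2,:] = [+0.0000  +0.0467  +0.1678]
|eigenvalues of T|: 0.2213, 0.0180, 0.0000.
ρ(T) = max|λ| = 0.2213; 0.2213 < 1, so it converges for any x₀.

0.2213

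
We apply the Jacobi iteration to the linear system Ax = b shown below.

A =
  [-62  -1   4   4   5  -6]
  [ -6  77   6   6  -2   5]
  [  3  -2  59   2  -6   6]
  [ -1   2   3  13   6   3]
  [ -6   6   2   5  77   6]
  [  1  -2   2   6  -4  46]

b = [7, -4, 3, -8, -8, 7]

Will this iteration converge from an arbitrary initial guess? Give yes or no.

yes

Let D = diag(-62, 77, 59, 13, 77, 46); L, U the strict triangles.
Jacobi T = -D⁻¹(L+U): T[4,3] = -(5)/(77) = -0.0649; T[4,4] = 0.
  T[0,:] = [+0.0000, -0.0161, +0.0645, +0.0645, +0.0806, -0.0968]
  T[1,:] = [+0.0779, +0.0000, -0.0779, -0.0779, +0.0260, -0.0649]
  T[2,:] = [-0.0508, +0.0339, +0.0000, -0.0339, +0.1017, -0.1017]
  T[3,:] = [+0.0769, -0.1538, -0.2308, +0.0000, -0.4615, -0.2308]
  T[4,:] = [+0.0779, -0.0779, -0.0260, -0.0649, +0.0000, -0.0779]
  T[5,:] = [-0.0217, +0.0435, -0.0435, -0.1304, +0.0870, +0.0000]
moduli |λ_i(T)| = 0.3079, 0.1984, 0.1984, 0.0846, 0.0440, 0.0081.
spectral radius ρ = 0.3079; 0.3079 < 1 ⇒ converges.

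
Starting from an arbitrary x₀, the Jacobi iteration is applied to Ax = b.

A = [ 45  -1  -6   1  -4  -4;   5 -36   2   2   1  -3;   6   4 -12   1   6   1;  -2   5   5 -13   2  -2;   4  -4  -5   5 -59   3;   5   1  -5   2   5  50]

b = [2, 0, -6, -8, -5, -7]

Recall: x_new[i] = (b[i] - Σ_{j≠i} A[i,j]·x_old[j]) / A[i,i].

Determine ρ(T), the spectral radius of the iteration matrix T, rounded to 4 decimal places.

0.4043

Write A = D+L+U with D = diag(45, -36, -12, -13, -59, 50).
T_J = -D⁻¹(L+U): T[1,5] = -(-3)/(-36) = -0.0833; T[1,1] = 0.
  T[0,:] = [+0.0000  +0.0222  +0.1333  -0.0222  +0.0889  +0.0889]
  T[1,:] = [+0.1389  +0.0000  +0.0556  +0.0556  +0.0278  -0.0833]
  T[2,:] = [+0.5000  +0.3333  +0.0000  +0.0833  +0.5000  +0.0833]
  T[3,:] = [-0.1538  +0.3846  +0.3846  +0.0000  +0.1538  -0.1538]
  T[4,:] = [+0.0678  -0.0678  -0.0847  +0.0847  +0.0000  +0.0508]
  T[5,:] = [-0.1000  -0.0200  +0.1000  -0.0400  -0.1000  +0.0000]
|eigenvalues of T|: 0.4043, 0.2782, 0.2782, 0.1168, 0.0930, 0.0930.
spectral radius ρ = 0.4043; 0.4043 < 1 ⇒ converges.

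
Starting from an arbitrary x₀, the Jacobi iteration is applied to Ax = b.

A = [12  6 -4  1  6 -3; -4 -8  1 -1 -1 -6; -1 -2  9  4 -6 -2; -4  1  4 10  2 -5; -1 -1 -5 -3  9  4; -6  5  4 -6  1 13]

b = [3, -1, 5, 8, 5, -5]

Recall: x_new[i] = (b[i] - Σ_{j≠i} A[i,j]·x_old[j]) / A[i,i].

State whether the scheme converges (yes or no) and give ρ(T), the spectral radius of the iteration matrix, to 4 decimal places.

Let D = diag(12, -8, 9, 10, 9, 13); L, U the strict triangles.
T_J = -D⁻¹(L+U): T[4,1] = -(-1)/(9) = +0.1111; T[4,4] = 0.
  T[0,:] = [+0.0000 -0.5000 +0.3333 -0.0833 -0.5000 +0.2500]
  T[1,:] = [-0.5000 +0.0000 +0.1250 -0.1250 -0.1250 -0.7500]
  T[2,:] = [+0.1111 +0.2222 +0.0000 -0.4444 +0.6667 +0.2222]
  T[3,:] = [+0.4000 -0.1000 -0.4000 +0.0000 -0.2000 +0.5000]
  T[4,:] = [+0.1111 +0.1111 +0.5556 +0.3333 +0.0000 -0.4444]
  T[5,:] = [+0.4615 -0.3846 -0.3077 +0.4615 -0.0769 +0.0000]
eigenvalue magnitudes: 1.2124, 0.7865, 0.5779, 0.5543, 0.3732, 0.3732.
spectral radius ρ = 1.2124; 1.2124 > 1, so it fails to converge.

no, ρ = 1.2124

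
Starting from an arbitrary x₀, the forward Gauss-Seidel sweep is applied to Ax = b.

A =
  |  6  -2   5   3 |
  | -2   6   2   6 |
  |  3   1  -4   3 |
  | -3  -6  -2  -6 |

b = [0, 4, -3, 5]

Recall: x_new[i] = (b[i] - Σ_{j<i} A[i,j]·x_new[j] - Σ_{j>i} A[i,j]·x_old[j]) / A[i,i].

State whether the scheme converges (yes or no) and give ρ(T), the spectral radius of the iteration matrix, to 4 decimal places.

no, ρ = 1.6014

Write A = D+L+U with D = diag(6, 6, -4, -6).
Gauss-Seidel: T = -(D+L)⁻¹U, row 0 first, T[0,1] = -(-2)/(6) = +0.3333; later rows by forward substitution.
  T[0,:] = [+0.0000 +0.3333 -0.8333 -0.5000]
  T[1,:] = [+0.0000 +0.1111 -0.6111 -1.1667]
  T[2,:] = [+0.0000 +0.2778 -0.7778 +0.0833]
  T[3,:] = [+0.0000 -0.3704 +1.2870 +1.3889]
|λ(T)| sorted: 1.6014, 0.8485, 0.0307, 0.0000.
spectral radius ρ = 1.6014; 1.6014 > 1 ⇒ diverges.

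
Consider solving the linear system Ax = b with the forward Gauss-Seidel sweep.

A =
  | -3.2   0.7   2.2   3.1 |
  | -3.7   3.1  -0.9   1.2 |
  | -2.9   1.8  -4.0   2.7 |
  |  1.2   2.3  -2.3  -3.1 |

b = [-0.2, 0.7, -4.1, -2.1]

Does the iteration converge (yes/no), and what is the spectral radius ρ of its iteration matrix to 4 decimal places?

Split A = D + L + U, D = diag(-3.2, 3.1, -4, -3.1).
Gauss-Seidel: T = -(D+L)⁻¹U, row 0 first, T[0,2] = -(2.2)/(-3.2) = +0.6875; later rows by forward substitution.
  T[0,:] = [+0.0000 +0.2188 +0.6875 +0.9688]
  T[1,:] = [+0.0000 +0.2611 +1.1109 +0.7692]
  T[2,:] = [+0.0000 -0.0411 +0.0015 +0.3188]
  T[3,:] = [+0.0000 +0.3089 +1.0893 +0.7092]
eigenvalue magnitudes: 1.2616, 0.2336, 0.0563, 0.0000.
spectral radius ρ = 1.2616; 1.2616 > 1, so it fails to converge.

no, ρ = 1.2616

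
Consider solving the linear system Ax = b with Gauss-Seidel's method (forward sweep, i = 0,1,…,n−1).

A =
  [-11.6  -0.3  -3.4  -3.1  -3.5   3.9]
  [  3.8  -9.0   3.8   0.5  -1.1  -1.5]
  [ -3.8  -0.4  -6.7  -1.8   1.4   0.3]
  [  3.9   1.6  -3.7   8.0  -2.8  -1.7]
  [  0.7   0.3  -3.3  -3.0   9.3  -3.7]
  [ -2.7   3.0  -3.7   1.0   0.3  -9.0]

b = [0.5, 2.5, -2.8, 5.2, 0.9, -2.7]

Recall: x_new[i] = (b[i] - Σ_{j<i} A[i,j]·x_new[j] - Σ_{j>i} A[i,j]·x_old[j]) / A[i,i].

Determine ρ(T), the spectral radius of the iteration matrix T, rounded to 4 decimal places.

0.5605

A = D + L + U where D = diag(-11.6, -9, -6.7, 8, 9.3, -9).
GS T = -(D+L)⁻¹U: row 0 first, T[0,2] = -(-3.4)/(-11.6) = -0.2931; later rows by forward substitution.
  T[0,:] = [+0.0000 -0.0259 -0.2931 -0.2672 -0.3017 +0.3362]
  T[1,:] = [+0.0000 -0.0109 +0.2985 -0.0573 -0.2496 -0.0247]
  T[2,:] = [+0.0000 +0.0153 +0.1484 -0.1137 +0.3950 -0.1444]
  T[3,:] = [+0.0000 +0.0219 +0.1518 +0.0892 +0.7297 -0.0133]
  T[4,:] = [+0.0000 +0.0148 +0.1141 +0.0104 +0.4063 +0.3178]
  T[5,:] = [+0.0000 +0.0007 +0.1471 +0.1181 -0.0605 -0.0406]
eigenvalue magnitudes: 0.5605, 0.3056, 0.3056, 0.1869, 0.0125, 0.0000.
spectral radius ρ = 0.5605; 0.5605 < 1: convergent.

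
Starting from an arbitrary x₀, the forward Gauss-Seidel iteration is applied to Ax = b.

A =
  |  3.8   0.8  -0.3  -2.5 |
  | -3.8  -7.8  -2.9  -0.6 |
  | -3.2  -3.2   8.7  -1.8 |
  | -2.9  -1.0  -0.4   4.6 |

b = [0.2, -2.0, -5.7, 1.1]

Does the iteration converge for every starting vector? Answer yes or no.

yes

Let D = diag(3.8, -7.8, 8.7, 4.6); L, U the strict triangles.
Gauss-Seidel: T = -(D+L)⁻¹U, row 0 first, T[0,1] = -(0.8)/(3.8) = -0.2105; later rows by forward substitution.
  T[0,:] = [+0.0000  -0.2105  +0.0789  +0.6579]
  T[1,:] = [+0.0000  +0.1026  -0.4103  -0.3974]
  T[2,:] = [+0.0000  -0.0397  -0.1219  +0.3027]
  T[3,:] = [+0.0000  -0.1139  -0.0500  +0.3547]
eigenvalue magnitudes: 0.5054, 0.1421, 0.1421, 0.0000.
spectral radius ρ = 0.5054; 0.5054 < 1 ⇒ converges.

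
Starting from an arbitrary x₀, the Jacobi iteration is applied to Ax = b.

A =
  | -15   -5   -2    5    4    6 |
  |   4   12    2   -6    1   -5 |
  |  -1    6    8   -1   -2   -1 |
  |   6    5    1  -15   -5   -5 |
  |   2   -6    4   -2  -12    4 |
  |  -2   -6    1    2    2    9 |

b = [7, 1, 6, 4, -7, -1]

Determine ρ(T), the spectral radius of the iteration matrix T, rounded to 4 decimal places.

1.1362

Write A = D+L+U with D = diag(-15, 12, 8, -15, -12, 9).
Jacobi: T = -D⁻¹(L+U), T[0,1] = -(-5)/(-15) = -0.3333; T[0,0] = 0.
  T[0,:] = [+0.0000 -0.3333 -0.1333 +0.3333 +0.2667 +0.4000]
  T[1,:] = [-0.3333 +0.0000 -0.1667 +0.5000 -0.0833 +0.4167]
  T[2,:] = [+0.1250 -0.7500 +0.0000 +0.1250 +0.2500 +0.1250]
  T[3,:] = [+0.4000 +0.3333 +0.0667 +0.0000 -0.3333 -0.3333]
  T[4,:] = [+0.1667 -0.5000 +0.3333 -0.1667 +0.0000 +0.3333]
  T[5,:] = [+0.2222 +0.6667 -0.1111 -0.2222 -0.2222 +0.0000]
moduli |λ_i(T)| = 1.1362, 0.7180, 0.4685, 0.3598, 0.2372, 0.2372.
spectral radius ρ = 1.1362; 1.1362 > 1, so it fails to converge.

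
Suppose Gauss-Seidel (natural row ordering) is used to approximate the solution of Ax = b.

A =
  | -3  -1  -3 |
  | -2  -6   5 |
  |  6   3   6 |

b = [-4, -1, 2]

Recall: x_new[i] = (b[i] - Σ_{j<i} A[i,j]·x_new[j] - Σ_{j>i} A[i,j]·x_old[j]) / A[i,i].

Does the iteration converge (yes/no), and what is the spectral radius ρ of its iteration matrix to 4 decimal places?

yes, ρ = 0.8533

Write A = D+L+U with D = diag(-3, -6, 6).
GS T = -(D+L)⁻¹U: row 0 first, T[0,1] = -(-1)/(-3) = -0.3333; later rows by forward substitution.
  T[0,:] = [+0.0000  -0.3333  -1.0000]
  T[1,:] = [+0.0000  +0.1111  +1.1667]
  T[2,:] = [+0.0000  +0.2778  +0.4167]
moduli |λ_i(T)| = 0.8533, 0.3255, 0.0000.
ρ = 0.8533; 0.8533 < 1 ⇒ converges.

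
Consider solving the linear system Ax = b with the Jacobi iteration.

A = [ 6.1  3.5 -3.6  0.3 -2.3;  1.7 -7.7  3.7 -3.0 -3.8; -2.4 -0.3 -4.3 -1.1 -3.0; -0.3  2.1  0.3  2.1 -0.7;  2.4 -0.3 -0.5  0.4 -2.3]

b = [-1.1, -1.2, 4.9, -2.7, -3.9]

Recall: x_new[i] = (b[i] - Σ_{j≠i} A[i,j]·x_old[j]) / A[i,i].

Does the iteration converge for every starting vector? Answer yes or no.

Split A = D + L + U, D = diag(6.1, -7.7, -4.3, 2.1, -2.3).
Jacobi T = -D⁻¹(L+U): T[0,1] = -(3.5)/(6.1) = -0.5738; T[0,0] = 0.
  T[0,:] = [+0.0000, -0.5738, +0.5902, -0.0492, +0.3770]
  T[1,:] = [+0.2208, +0.0000, +0.4805, -0.3896, -0.4935]
  T[2,:] = [-0.5581, -0.0698, +0.0000, -0.2558, -0.6977]
  T[3,:] = [+0.1429, -1.0000, -0.1429, +0.0000, +0.3333]
  T[4,:] = [+1.0435, -0.1304, -0.2174, +0.1739, +0.0000]
moduli |λ_i(T)| = 1.1382, 0.7433, 0.6283, 0.6283, 0.3672.
ρ = 1.1382; 1.1382 > 1 ⇒ diverges.

no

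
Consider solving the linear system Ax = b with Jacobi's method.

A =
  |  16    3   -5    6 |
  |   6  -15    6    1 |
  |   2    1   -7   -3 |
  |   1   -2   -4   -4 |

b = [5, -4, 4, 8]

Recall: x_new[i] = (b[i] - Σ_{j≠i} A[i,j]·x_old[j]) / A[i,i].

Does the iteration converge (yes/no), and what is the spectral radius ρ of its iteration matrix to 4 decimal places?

Diagonal D = diag(16, -15, -7, -4); L, U strict lower/upper.
Jacobi T = -D⁻¹(L+U): T[0,2] = -(-5)/(16) = +0.3125; T[0,0] = 0.
  T[0,:] = [+0.0000, -0.1875, +0.3125, -0.3750]
  T[1,:] = [+0.4000, +0.0000, +0.4000, +0.0667]
  T[2,:] = [+0.2857, +0.1429, +0.0000, -0.4286]
  T[3,:] = [+0.2500, -0.5000, -1.0000, +0.0000]
|λ(T)| sorted: 0.8819, 0.5940, 0.4835, 0.4835.
spectral radius ρ = 0.8819; 0.8819 < 1, so it converges for any x₀.

yes, ρ = 0.8819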